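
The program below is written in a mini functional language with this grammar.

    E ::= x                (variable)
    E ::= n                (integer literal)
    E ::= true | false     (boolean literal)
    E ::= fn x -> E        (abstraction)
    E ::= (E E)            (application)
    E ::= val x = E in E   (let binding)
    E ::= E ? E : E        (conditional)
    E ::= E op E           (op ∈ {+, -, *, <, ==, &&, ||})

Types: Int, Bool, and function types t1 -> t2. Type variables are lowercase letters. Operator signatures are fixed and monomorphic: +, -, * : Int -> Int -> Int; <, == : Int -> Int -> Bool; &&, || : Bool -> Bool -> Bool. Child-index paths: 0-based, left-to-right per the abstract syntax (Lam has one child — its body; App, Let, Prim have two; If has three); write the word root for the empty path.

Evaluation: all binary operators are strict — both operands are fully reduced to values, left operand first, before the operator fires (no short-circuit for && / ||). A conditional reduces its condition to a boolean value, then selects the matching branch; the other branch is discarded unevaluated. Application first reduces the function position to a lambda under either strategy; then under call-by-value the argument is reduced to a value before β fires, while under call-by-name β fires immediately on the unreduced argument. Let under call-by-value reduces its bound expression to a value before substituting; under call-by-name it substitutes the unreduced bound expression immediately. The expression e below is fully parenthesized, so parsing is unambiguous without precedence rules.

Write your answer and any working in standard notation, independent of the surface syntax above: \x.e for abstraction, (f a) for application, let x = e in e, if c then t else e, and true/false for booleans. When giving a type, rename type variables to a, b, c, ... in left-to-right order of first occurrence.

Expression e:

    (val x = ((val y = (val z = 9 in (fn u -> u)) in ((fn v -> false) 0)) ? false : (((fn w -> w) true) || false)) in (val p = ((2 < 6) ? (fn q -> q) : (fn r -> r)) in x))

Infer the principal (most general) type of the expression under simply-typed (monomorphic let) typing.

Trace:
let z : Int
u : a
\u._ : a -> a
let y : a -> a
\v._ : b -> Bool
  unify b -> Bool ~ Int -> c
  unify b ~ Int
  unify Bool ~ c
_ _ : Bool
  unify Bool ~ Bool
w : d
\w._ : d -> d
  unify d -> d ~ Bool -> e
  unify d ~ Bool
  unify Bool ~ e
_ _ : Bool
  unify Bool ~ Bool
  unify Bool ~ Bool
  unify Bool ~ Bool
let x : Bool
  unify Int ~ Int
  unify Int ~ Int
  unify Bool ~ Bool
q : f
\q._ : f -> f
r : g
\r._ : g -> g
  unify f -> f ~ g -> g
  unify f ~ g
  unify g ~ g
let p : g -> g
x : Bool

Answer: Bool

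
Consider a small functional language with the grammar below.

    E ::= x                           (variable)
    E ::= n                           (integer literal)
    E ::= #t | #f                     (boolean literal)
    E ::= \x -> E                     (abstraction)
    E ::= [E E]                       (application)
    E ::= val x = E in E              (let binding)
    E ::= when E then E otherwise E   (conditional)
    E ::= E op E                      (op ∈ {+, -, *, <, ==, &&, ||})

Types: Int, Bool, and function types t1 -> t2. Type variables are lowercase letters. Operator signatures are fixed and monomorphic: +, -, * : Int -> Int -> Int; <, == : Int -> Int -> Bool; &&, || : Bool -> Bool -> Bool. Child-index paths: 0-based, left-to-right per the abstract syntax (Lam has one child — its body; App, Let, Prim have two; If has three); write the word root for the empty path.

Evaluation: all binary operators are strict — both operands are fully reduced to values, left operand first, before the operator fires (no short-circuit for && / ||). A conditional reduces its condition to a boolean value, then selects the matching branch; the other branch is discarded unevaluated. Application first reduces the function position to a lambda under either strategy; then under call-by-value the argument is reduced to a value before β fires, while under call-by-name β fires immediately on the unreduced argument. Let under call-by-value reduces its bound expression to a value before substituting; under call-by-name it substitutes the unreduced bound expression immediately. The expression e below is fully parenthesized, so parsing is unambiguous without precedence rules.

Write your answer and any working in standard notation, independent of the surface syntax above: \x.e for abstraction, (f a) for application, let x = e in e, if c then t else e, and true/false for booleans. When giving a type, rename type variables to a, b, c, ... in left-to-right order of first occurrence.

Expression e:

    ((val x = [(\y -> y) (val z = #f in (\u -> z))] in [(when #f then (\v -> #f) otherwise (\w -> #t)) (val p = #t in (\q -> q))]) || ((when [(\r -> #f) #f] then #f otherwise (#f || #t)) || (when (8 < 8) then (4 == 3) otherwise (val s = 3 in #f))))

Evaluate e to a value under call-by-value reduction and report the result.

Trace:
step 0: ((let x = ((\y.y) (let z = false in (\u.z))) in ((if false then (\v.false) else (\w.true)) (let p = true in (\q.q)))) || ((if ((\r.false) false) then false else (false || true)) || (if (8 < 8) then (4 == 3) else (let s = 3 in false))))
step 1: [let@0.0.1] ((let x = ((\y.y) (\u.false)) in ((if false then (\v.false) else (\w.true)) (let p = true in (\q.q)))) || ((if ((\r.false) false) then false else (false || true)) || (if (8 < 8) then (4 == 3) else (let s = 3 in false))))
step 2: [beta@0.0] ((let x = (\u.false) in ((if false then (\v.false) else (\w.true)) (let p = true in (\q.q)))) || ((if ((\r.false) false) then false else (false || true)) || (if (8 < 8) then (4 == 3) else (let s = 3 in false))))
step 3: [let@0] (((if false then (\v.false) else (\w.true)) (let p = true in (\q.q))) || ((if ((\r.false) false) then false else (false || true)) || (if (8 < 8) then (4 == 3) else (let s = 3 in false))))
step 4: [if@0.0] (((\w.true) (let p = true in (\q.q))) || ((if ((\r.false) false) then false else (false || true)) || (if (8 < 8) then (4 == 3) else (let s = 3 in false))))
step 5: [let@0.1] (((\w.true) (\q.q)) || ((if ((\r.false) false) then false else (false || true)) || (if (8 < 8) then (4 == 3) else (let s = 3 in false))))
step 6: [beta@0] (true || ((if ((\r.false) false) then false else (false || true)) || (if (8 < 8) then (4 == 3) else (let s = 3 in false))))
step 7: [beta@1.0.0] (true || ((if false then false else (false || true)) || (if (8 < 8) then (4 == 3) else (let s = 3 in false))))
step 8: [if@1.0] (true || ((false || true) || (if (8 < 8) then (4 == 3) else (let s = 3 in false))))
step 9: [delta@1.0] (true || (true || (if (8 < 8) then (4 == 3) else (let s = 3 in false))))
step 10: [delta@1.1.0] (true || (true || (if false then (4 == 3) else (let s = 3 in false))))
step 11: [if@1.1] (true || (true || (let s = 3 in false)))
step 12: [let@1.1] (true || (true || false))
step 13: [delta@1] (true || true)
step 14: [delta@root] true

Answer: true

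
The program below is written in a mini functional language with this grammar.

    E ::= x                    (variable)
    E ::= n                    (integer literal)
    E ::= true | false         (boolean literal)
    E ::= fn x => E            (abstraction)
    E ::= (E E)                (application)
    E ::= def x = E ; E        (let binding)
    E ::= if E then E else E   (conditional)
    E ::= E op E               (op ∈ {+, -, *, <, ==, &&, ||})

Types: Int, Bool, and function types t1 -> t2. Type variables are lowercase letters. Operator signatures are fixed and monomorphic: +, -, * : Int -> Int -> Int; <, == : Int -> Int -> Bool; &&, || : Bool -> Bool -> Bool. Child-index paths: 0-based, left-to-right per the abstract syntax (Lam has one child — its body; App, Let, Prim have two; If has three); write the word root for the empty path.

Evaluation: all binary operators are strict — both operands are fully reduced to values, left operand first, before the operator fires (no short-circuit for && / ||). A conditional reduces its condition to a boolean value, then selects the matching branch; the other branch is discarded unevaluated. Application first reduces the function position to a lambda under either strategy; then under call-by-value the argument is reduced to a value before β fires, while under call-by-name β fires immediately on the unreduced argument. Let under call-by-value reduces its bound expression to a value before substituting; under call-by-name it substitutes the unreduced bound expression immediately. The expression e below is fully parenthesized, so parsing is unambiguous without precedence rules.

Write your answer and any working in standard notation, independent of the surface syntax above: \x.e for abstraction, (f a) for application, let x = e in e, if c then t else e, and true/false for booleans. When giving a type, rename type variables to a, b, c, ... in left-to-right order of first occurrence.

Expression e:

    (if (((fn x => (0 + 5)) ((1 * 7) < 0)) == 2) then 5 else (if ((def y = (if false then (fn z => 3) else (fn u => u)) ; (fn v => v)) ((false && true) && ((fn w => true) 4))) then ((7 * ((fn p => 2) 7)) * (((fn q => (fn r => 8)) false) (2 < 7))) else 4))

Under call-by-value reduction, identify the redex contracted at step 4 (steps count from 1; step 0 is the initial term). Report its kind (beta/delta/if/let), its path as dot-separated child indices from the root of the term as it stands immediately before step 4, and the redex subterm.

Working:
step 0: (if (((\x.(0 + 5)) ((1 * 7) < 0)) == 2) then 5 else (if ((let y = (if false then (\z.3) else (\u.u)) in (\v.v)) ((false && true) && ((\w.true) 4))) then ((7 * ((\p.2) 7)) * (((\q.(\r.8)) false) (2 < 7))) else 4))
step 1: [delta@0.0.1.0] (if (((\x.(0 + 5)) (7 < 0)) == 2) then 5 else (if ((let y = (if false then (\z.3) else (\u.u)) in (\v.v)) ((false && true) && ((\w.true) 4))) then ((7 * ((\p.2) 7)) * (((\q.(\r.8)) false) (2 < 7))) else 4))
step 2: [delta@0.0.1] (if (((\x.(0 + 5)) false) == 2) then 5 else (if ((let y = (if false then (\z.3) else (\u.u)) in (\v.v)) ((false && true) && ((\w.true) 4))) then ((7 * ((\p.2) 7)) * (((\q.(\r.8)) false) (2 < 7))) else 4))
step 3: [beta@0.0] (if ((0 + 5) == 2) then 5 else (if ((let y = (if false then (\z.3) else (\u.u)) in (\v.v)) ((false && true) && ((\w.true) 4))) then ((7 * ((\p.2) 7)) * (((\q.(\r.8)) false) (2 < 7))) else 4))
step 4: [delta@0.0] (if (5 == 2) then 5 else (if ((let y = (if false then (\z.3) else (\u.u)) in (\v.v)) ((false && true) && ((\w.true) 4))) then ((7 * ((\p.2) 7)) * (((\q.(\r.8)) false) (2 < 7))) else 4))

Answer: delta at 0.0 : (0 + 5)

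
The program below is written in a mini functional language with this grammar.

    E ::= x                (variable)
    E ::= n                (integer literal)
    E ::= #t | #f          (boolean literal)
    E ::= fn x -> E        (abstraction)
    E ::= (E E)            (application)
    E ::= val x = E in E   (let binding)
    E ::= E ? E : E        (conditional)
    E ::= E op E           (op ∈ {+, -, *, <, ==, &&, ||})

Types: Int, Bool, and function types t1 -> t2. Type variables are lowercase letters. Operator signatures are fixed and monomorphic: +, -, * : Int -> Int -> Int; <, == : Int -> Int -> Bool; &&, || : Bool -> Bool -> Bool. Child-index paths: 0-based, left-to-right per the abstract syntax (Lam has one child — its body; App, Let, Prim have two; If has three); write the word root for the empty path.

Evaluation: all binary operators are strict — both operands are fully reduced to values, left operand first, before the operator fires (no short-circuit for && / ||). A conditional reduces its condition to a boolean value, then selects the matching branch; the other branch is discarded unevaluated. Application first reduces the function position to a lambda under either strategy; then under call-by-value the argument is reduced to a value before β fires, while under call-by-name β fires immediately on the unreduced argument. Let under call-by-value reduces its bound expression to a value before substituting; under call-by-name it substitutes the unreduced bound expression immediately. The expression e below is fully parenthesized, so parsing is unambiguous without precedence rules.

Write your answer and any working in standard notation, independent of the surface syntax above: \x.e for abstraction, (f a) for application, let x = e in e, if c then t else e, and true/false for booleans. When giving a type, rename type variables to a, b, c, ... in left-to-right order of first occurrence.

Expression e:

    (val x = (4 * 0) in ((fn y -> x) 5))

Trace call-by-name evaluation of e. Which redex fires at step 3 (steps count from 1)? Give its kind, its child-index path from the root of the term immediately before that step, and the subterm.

Answer: delta at root : (4 * 0)

Working:
step 0: (let x = (4 * 0) in ((\y.x) 5))
step 1: [let@root] ((\y.(4 * 0)) 5)
step 2: [beta@root] (4 * 0)
step 3: [delta@root] 0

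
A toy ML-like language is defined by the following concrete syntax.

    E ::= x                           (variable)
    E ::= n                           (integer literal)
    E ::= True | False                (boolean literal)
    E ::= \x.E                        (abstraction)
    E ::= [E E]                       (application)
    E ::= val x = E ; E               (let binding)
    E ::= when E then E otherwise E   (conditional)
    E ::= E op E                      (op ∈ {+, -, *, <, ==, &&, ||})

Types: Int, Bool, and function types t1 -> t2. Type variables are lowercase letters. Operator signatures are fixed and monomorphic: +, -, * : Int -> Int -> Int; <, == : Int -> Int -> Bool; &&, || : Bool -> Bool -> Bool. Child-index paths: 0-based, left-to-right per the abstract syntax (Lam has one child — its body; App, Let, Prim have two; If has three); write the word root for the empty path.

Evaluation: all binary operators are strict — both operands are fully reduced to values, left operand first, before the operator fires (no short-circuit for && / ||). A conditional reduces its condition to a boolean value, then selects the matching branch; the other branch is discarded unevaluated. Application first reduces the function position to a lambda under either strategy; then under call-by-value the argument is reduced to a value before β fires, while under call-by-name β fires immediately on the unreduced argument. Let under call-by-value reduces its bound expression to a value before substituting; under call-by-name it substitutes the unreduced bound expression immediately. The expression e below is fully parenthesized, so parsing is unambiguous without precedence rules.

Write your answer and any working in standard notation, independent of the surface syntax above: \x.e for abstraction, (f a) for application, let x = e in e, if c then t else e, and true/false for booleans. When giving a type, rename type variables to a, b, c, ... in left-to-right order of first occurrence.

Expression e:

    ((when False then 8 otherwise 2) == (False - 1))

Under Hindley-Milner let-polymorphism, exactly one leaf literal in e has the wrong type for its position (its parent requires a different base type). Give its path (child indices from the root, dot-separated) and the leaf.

Answer: 1.0 : false

Trace:
  unify Bool ~ Bool
  unify Int ~ Int
  unify Int ~ Int
  unify Bool ~ Int
  FAIL: mismatch Bool ~ Int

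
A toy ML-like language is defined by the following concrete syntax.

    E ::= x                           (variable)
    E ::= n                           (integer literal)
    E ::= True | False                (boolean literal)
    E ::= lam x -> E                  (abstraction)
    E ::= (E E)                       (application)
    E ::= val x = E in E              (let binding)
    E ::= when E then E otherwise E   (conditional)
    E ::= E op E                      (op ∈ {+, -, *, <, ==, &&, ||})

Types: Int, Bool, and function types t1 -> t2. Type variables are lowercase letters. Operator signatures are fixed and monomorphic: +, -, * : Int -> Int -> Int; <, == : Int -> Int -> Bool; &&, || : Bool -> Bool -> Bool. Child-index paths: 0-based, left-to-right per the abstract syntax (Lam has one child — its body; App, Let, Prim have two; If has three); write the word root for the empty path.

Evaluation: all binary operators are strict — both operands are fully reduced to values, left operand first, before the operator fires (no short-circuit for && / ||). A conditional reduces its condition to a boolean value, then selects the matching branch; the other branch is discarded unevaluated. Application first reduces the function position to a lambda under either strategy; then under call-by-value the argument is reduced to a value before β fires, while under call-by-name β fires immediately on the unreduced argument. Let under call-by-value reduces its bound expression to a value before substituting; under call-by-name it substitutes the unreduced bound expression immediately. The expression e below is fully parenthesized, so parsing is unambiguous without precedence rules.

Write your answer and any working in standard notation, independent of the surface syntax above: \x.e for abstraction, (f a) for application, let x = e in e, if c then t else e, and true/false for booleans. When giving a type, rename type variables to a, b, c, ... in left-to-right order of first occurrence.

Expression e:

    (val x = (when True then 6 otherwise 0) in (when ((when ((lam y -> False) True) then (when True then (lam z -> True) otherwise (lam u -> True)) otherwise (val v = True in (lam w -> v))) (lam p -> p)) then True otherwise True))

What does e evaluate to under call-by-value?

Answer: true

Derivation:
step 0: (let x = (if true then 6 else 0) in (if ((if ((\y.false) true) then (if true then (\z.true) else (\u.true)) else (let v = true in (\w.v))) (\p.p)) then true else true))
step 1: [if@0] (let x = 6 in (if ((if ((\y.false) true) then (if true then (\z.true) else (\u.true)) else (let v = true in (\w.v))) (\p.p)) then true else true))
step 2: [let@root] (if ((if ((\y.false) true) then (if true then (\z.true) else (\u.true)) else (let v = true in (\w.v))) (\p.p)) then true else true)
step 3: [beta@0.0.0] (if ((if false then (if true then (\z.true) else (\u.true)) else (let v = true in (\w.v))) (\p.p)) then true else true)
step 4: [if@0.0] (if ((let v = true in (\w.v)) (\p.p)) then true else true)
step 5: [let@0.0] (if ((\w.true) (\p.p)) then true else true)
step 6: [beta@0] (if true then true else true)
step 7: [if@root] true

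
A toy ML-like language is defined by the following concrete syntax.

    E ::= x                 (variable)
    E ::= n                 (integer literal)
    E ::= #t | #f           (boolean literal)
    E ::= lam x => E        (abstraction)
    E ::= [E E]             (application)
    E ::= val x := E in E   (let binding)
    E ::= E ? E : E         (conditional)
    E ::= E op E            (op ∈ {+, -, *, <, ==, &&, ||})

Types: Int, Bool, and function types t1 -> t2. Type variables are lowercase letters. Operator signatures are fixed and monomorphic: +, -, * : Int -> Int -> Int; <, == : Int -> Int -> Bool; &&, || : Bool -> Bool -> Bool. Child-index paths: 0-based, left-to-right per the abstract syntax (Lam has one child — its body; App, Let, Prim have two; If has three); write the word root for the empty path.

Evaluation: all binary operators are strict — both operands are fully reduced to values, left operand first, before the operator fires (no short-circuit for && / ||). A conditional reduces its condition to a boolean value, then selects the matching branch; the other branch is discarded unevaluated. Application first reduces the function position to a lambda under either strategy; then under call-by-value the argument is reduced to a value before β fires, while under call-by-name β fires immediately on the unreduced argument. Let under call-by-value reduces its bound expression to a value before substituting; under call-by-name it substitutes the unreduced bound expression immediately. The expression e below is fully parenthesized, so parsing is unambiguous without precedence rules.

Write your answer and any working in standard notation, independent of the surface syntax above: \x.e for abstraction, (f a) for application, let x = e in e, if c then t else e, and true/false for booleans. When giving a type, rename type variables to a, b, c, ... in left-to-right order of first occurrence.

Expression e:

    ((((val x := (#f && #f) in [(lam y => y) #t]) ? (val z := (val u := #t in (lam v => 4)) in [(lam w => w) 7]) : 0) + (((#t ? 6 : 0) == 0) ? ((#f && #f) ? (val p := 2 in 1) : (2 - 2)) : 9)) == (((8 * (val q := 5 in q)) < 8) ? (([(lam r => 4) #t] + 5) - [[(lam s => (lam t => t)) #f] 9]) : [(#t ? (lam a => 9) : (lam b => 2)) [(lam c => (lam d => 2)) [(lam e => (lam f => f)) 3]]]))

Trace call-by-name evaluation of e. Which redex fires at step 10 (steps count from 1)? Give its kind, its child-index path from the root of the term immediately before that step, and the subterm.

Working:
step 0: (((if (let x = (false && false) in ((\y.y) true)) then (let z = (let u = true in (\v.4)) in ((\w.w) 7)) else 0) + (if ((if true then 6 else 0) == 0) then (if (false && false) then (let p = 2 in 1) else (2 - 2)) else 9)) == (if ((8 * (let q = 5 in q)) < 8) then ((((\r.4) true) + 5) - (((\s.(\t.t)) false) 9)) else ((if true then (\a.9) else (\b.2)) ((\c.(\d.2)) ((\e.(\f.f)) 3)))))
step 1: [let@0.0.0] (((if ((\y.y) true) then (let z = (let u = true in (\v.4)) in ((\w.w) 7)) else 0) + (if ((if true then 6 else 0) == 0) then (if (false && false) then (let p = 2 in 1) else (2 - 2)) else 9)) == (if ((8 * (let q = 5 in q)) < 8) then ((((\r.4) true) + 5) - (((\s.(\t.t)) false) 9)) else ((if true then (\a.9) else (\b.2)) ((\c.(\d.2)) ((\e.(\f.f)) 3)))))
step 2: [beta@0.0.0] (((if true then (let z = (let u = true in (\v.4)) in ((\w.w) 7)) else 0) + (if ((if true then 6 else 0) == 0) then (if (false && false) then (let p = 2 in 1) else (2 - 2)) else 9)) == (if ((8 * (let q = 5 in q)) < 8) then ((((\r.4) true) + 5) - (((\s.(\t.t)) false) 9)) else ((if true then (\a.9) else (\b.2)) ((\c.(\d.2)) ((\e.(\f.f)) 3)))))
step 3: [if@0.0] (((let z = (let u = true in (\v.4)) in ((\w.w) 7)) + (if ((if true then 6 else 0) == 0) then (if (false && false) then (let p = 2 in 1) else (2 - 2)) else 9)) == (if ((8 * (let q = 5 in q)) < 8) then ((((\r.4) true) + 5) - (((\s.(\t.t)) false) 9)) else ((if true then (\a.9) else (\b.2)) ((\c.(\d.2)) ((\e.(\f.f)) 3)))))
step 4: [let@0.0] ((((\w.w) 7) + (if ((if true then 6 else 0) == 0) then (if (false && false) then (let p = 2 in 1) else (2 - 2)) else 9)) == (if ((8 * (let q = 5 in q)) < 8) then ((((\r.4) true) + 5) - (((\s.(\t.t)) false) 9)) else ((if true then (\a.9) else (\b.2)) ((\c.(\d.2)) ((\e.(\f.f)) 3)))))
step 5: [beta@0.0] ((7 + (if ((if true then 6 else 0) == 0) then (if (false && false) then (let p = 2 in 1) else (2 - 2)) else 9)) == (if ((8 * (let q = 5 in q)) < 8) then ((((\r.4) true) + 5) - (((\s.(\t.t)) false) 9)) else ((if true then (\a.9) else (\b.2)) ((\c.(\d.2)) ((\e.(\f.f)) 3)))))
step 6: [if@0.1.0.0] ((7 + (if (6 == 0) then (if (false && false) then (let p = 2 in 1) else (2 - 2)) else 9)) == (if ((8 * (let q = 5 in q)) < 8) then ((((\r.4) true) + 5) - (((\s.(\t.t)) false) 9)) else ((if true then (\a.9) else (\b.2)) ((\c.(\d.2)) ((\e.(\f.f)) 3)))))
step 7: [delta@0.1.0] ((7 + (if false then (if (false && false) then (let p = 2 in 1) else (2 - 2)) else 9)) == (if ((8 * (let q = 5 in q)) < 8) then ((((\r.4) true) + 5) - (((\s.(\t.t)) false) 9)) else ((if true then (\a.9) else (\b.2)) ((\c.(\d.2)) ((\e.(\f.f)) 3)))))
step 8: [if@0.1] ((7 + 9) == (if ((8 * (let q = 5 in q)) < 8) then ((((\r.4) true) + 5) - (((\s.(\t.t)) false) 9)) else ((if true then (\a.9) else (\b.2)) ((\c.(\d.2)) ((\e.(\f.f)) 3)))))
step 9: [delta@0] (16 == (if ((8 * (let q = 5 in q)) < 8) then ((((\r.4) true) + 5) - (((\s.(\t.t)) false) 9)) else ((if true then (\a.9) else (\b.2)) ((\c.(\d.2)) ((\e.(\f.f)) 3)))))
step 10: [let@1.0.0.1] (16 == (if ((8 * 5) < 8) then ((((\r.4) true) + 5) - (((\s.(\t.t)) false) 9)) else ((if true then (\a.9) else (\b.2)) ((\c.(\d.2)) ((\e.(\f.f)) 3)))))

Answer: let at 1.0.0.1 : (let q = 5 in q)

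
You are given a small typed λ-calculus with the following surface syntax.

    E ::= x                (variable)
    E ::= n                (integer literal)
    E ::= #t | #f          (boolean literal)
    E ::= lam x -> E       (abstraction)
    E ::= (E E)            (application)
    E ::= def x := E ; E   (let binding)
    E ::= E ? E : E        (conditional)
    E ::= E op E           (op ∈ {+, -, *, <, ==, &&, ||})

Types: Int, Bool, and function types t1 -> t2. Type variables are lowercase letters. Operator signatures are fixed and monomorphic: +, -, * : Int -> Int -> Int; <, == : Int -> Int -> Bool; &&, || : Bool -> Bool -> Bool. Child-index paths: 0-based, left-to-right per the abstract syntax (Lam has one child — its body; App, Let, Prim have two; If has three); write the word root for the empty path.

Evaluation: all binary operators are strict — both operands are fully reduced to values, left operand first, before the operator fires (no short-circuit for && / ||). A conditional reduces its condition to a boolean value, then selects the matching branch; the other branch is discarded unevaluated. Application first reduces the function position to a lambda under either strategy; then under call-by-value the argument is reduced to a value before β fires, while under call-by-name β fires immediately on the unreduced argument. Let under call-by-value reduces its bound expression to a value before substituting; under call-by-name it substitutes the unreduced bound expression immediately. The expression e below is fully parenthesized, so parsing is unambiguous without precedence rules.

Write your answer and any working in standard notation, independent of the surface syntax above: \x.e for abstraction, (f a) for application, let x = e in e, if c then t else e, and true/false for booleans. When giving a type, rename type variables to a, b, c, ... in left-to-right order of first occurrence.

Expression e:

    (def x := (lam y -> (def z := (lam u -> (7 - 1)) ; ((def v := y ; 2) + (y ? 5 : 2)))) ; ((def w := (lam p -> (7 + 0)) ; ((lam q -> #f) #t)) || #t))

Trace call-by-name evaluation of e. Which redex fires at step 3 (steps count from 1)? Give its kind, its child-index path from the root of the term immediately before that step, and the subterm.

Derivation:
step 0: (let x = (\y.(let z = (\u.(7 - 1)) in ((let v = y in 2) + (if y then 5 else 2)))) in ((let w = (\p.(7 + 0)) in ((\q.false) true)) || true))
step 1: [let@root] ((let w = (\p.(7 + 0)) in ((\q.false) true)) || true)
step 2: [let@0] (((\q.false) true) || true)
step 3: [beta@0] (false || true)

Answer: beta at 0 : ((\q.false) true)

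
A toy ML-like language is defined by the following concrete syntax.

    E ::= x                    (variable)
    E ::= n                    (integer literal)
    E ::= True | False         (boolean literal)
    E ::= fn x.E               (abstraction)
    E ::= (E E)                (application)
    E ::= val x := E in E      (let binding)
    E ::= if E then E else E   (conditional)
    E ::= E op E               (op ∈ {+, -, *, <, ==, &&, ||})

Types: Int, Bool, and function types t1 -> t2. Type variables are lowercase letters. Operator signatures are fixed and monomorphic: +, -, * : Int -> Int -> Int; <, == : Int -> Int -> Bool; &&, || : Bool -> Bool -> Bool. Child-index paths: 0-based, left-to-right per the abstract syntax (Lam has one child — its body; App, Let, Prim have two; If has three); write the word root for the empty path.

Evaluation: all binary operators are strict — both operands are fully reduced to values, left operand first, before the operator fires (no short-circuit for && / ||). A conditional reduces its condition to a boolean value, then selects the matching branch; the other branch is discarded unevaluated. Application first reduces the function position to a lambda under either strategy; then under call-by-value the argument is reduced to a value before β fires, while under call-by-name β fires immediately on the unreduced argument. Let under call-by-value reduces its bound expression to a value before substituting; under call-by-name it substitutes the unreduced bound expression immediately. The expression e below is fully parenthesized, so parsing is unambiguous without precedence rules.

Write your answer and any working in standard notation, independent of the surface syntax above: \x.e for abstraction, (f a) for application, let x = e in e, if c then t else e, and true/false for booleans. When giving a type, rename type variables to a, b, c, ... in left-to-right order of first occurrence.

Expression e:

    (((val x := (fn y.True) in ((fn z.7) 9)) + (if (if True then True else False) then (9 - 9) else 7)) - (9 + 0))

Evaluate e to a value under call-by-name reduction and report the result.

Trace:
step 0: (((let x = (\y.true) in ((\z.7) 9)) + (if (if true then true else false) then (9 - 9) else 7)) - (9 + 0))
step 1: [let@0.0] ((((\z.7) 9) + (if (if true then true else false) then (9 - 9) else 7)) - (9 + 0))
step 2: [beta@0.0] ((7 + (if (if true then true else false) then (9 - 9) else 7)) - (9 + 0))
step 3: [if@0.1.0] ((7 + (if true then (9 - 9) else 7)) - (9 + 0))
step 4: [if@0.1] ((7 + (9 - 9)) - (9 + 0))
step 5: [delta@0.1] ((7 + 0) - (9 + 0))
step 6: [delta@0] (7 - (9 + 0))
step 7: [delta@1] (7 - 9)
step 8: [delta@root] -2

Answer: -2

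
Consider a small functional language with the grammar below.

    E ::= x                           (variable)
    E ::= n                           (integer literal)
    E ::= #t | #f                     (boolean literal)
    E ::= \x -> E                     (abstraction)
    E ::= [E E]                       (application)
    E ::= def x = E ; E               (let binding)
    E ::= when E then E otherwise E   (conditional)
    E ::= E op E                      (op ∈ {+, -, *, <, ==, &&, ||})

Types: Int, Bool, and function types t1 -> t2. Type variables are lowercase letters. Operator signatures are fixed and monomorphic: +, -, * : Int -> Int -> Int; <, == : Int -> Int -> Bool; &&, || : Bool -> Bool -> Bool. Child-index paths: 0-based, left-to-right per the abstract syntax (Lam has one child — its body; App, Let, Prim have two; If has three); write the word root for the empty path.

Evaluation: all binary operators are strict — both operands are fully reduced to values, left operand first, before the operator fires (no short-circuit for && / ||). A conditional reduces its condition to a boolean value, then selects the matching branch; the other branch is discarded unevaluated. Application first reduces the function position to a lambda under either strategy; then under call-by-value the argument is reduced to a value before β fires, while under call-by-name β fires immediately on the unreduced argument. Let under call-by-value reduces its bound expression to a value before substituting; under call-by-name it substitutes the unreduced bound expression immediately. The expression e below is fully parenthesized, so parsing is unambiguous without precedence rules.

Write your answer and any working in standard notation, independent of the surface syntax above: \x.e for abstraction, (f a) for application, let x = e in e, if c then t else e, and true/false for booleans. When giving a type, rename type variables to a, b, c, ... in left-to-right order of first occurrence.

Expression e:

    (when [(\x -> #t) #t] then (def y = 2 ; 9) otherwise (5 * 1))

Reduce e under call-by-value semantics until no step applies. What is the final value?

Working:
step 0: (if ((\x.true) true) then (let y = 2 in 9) else (5 * 1))
step 1: [beta@0] (if true then (let y = 2 in 9) else (5 * 1))
step 2: [if@root] (let y = 2 in 9)
step 3: [let@root] 9

Answer: 9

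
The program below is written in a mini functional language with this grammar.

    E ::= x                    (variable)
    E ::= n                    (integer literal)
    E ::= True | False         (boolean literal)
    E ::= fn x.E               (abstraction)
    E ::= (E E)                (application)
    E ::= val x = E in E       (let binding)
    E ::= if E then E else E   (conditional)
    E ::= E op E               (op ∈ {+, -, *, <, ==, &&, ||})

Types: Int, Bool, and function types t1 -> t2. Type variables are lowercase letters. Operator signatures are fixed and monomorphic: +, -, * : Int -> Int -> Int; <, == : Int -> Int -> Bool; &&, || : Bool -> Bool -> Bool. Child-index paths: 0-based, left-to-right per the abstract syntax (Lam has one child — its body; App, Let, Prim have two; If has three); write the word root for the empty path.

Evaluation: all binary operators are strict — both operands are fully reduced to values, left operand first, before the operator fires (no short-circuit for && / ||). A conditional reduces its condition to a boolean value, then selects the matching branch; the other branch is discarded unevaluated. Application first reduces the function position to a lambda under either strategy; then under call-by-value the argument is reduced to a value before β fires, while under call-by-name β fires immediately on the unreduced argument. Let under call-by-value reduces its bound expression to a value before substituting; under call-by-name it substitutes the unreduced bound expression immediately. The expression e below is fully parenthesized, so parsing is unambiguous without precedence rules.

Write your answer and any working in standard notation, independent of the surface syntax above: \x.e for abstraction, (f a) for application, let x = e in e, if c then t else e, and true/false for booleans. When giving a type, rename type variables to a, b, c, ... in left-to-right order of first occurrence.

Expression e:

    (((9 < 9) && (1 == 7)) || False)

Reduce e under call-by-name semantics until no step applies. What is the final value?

Answer: false

Working:
step 0: (((9 < 9) && (1 == 7)) || false)
step 1: [delta@0.0] ((false && (1 == 7)) || false)
step 2: [delta@0.1] ((false && false) || false)
step 3: [delta@0] (false || false)
step 4: [delta@root] false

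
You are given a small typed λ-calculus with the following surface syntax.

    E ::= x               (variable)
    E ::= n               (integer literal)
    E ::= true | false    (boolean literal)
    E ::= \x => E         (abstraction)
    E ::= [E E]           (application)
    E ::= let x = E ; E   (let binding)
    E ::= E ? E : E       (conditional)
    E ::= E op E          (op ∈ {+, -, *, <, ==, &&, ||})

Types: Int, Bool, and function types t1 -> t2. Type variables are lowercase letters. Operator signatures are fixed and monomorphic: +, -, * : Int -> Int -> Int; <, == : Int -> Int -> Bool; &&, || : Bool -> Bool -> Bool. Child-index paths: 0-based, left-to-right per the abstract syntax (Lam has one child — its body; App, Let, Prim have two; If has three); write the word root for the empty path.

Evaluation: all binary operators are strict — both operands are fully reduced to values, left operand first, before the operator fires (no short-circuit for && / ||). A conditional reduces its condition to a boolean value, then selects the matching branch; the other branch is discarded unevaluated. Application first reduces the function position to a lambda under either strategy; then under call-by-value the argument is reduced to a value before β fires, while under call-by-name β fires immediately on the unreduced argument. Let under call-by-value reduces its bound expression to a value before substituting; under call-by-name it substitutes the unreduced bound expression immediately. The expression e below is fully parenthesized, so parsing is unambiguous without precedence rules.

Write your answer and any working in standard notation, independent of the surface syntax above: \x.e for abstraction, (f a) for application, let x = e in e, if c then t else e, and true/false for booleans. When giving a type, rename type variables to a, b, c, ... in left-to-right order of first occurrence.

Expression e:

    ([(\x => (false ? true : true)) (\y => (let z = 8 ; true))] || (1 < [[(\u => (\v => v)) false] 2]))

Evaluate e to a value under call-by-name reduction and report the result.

Trace:
step 0: (((\x.(if false then true else true)) (\y.(let z = 8 in true))) || (1 < (((\u.(\v.v)) false) 2)))
step 1: [beta@0] ((if false then true else true) || (1 < (((\u.(\v.v)) false) 2)))
step 2: [if@0] (true || (1 < (((\u.(\v.v)) false) 2)))
step 3: [beta@1.1.0] (true || (1 < ((\v.v) 2)))
step 4: [beta@1.1] (true || (1 < 2))
step 5: [delta@1] (true || true)
step 6: [delta@root] true

Answer: true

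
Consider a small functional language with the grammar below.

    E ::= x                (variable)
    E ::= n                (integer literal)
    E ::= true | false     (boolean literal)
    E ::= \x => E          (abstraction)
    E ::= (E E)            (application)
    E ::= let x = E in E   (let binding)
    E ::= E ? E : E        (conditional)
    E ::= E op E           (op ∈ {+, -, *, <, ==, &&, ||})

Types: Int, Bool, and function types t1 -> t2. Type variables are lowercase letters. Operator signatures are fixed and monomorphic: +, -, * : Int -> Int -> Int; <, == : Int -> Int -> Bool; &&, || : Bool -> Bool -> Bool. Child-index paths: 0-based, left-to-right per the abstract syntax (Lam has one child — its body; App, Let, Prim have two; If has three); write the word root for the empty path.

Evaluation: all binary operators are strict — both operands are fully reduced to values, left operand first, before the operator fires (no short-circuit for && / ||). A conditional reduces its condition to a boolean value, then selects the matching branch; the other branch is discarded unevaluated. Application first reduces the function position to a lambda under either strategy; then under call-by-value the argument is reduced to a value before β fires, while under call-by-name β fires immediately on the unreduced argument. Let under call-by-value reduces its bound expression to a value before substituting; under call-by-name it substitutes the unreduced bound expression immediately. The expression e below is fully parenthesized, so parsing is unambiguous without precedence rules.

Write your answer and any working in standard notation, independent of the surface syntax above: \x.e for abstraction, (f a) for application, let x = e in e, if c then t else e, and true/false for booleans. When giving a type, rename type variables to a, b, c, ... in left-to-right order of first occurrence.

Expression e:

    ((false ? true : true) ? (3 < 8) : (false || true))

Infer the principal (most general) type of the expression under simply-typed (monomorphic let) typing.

Answer: Bool

Working:
  unify Bool ~ Bool
  unify Bool ~ Bool
  unify Bool ~ Bool
  unify Int ~ Int
  unify Int ~ Int
  unify Bool ~ Bool
  unify Bool ~ Bool
  unify Bool ~ Bool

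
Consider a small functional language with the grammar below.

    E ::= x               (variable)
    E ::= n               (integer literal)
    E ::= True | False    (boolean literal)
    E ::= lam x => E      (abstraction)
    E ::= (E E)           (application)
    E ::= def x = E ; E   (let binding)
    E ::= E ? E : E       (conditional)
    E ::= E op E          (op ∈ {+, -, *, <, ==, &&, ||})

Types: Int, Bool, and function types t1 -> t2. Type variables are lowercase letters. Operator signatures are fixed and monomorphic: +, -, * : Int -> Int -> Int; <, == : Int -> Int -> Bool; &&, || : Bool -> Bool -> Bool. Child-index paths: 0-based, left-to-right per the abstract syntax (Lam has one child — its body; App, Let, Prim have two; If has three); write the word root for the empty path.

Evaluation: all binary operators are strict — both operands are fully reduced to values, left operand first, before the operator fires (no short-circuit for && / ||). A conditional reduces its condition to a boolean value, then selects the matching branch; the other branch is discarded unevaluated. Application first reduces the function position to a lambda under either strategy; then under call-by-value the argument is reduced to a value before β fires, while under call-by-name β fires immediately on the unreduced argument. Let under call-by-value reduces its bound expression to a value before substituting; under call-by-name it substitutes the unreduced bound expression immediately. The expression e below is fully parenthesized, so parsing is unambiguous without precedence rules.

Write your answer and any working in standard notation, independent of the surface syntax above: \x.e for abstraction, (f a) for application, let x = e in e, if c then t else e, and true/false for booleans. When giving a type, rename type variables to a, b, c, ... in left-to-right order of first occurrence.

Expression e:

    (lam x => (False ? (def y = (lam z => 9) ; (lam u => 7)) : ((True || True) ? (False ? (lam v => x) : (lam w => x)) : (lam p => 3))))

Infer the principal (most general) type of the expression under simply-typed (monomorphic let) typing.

Trace:
  unify Bool ~ Bool
\z._ : b -> Int
let y : b -> Int
\u._ : c -> Int
  unify Bool ~ Bool
  unify Bool ~ Bool
  unify Bool ~ Bool
  unify Bool ~ Bool
x : a
\v._ : d -> a
x : a
\w._ : e -> a
  unify d -> a ~ e -> a
  unify d ~ e
  unify a ~ a
\p._ : f -> Int
  unify e -> a ~ f -> Int
  unify e ~ f
  unify a ~ Int
  unify c -> Int ~ f -> Int
  unify c ~ f
  unify Int ~ Int
\x._ : Int -> f -> Int

Answer: Int -> a -> Int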